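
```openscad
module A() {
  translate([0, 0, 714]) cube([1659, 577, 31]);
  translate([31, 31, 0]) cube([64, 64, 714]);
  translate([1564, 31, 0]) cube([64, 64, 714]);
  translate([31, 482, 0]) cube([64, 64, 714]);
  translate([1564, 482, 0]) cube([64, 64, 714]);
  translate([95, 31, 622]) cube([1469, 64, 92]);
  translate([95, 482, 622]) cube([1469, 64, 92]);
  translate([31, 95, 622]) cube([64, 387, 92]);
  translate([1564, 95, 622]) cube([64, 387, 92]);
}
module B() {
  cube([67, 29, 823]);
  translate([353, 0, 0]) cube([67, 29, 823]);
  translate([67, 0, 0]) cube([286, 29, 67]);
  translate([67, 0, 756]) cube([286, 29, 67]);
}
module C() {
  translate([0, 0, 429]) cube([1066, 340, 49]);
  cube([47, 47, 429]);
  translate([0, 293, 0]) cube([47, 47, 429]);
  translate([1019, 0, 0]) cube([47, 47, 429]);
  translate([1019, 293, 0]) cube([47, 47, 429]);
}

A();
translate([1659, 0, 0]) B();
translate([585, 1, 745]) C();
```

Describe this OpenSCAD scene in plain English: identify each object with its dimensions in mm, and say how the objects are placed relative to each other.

A is a rectangular dining table. The top is 1659×577×31 mm with its upper surface at z = 745 mm. It stands on four 64×64 mm square legs, each inset 31 mm from the nearest pair of top edges, running from the floor to the underside of the top. Four apron rails, 64 mm thick and 92 mm tall, run between adjacent legs with their top edges flush with the underside of the top and their outer faces flush with the legs' outer faces.

B is a picture frame with a 286×689 mm rectangular opening (x by z) and a uniform 67 mm border on every side. Frame depth is 29 mm along y. It is built from two vertical stiles running the full outside height and two horizontal rails spanning the gap between the stiles.

C is a long wooden bench with a 1066 mm (x) × 340 mm (y) seat, 49 mm thick, its top surface 478 mm above the floor. Four 47 mm square legs at the seat corners, flush with the edges, run from z = 0 to the seat underside.

The picture frame is against the table's +x side, with their −y faces flush. The bench is on top of the table.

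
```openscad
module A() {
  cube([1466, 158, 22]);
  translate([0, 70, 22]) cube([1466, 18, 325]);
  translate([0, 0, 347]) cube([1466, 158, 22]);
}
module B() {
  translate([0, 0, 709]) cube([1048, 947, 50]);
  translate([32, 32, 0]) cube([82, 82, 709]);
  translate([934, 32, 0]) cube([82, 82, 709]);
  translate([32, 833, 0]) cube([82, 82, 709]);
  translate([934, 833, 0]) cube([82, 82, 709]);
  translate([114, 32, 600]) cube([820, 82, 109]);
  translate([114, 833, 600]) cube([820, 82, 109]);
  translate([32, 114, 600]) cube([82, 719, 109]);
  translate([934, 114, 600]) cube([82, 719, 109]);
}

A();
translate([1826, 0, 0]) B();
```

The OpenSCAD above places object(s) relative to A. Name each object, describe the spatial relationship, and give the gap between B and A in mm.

The table's nearest face is 360 mm from the I-beam's +x face.

A is an I-beam. B is a table. The table is on the floor beside the I-beam on its +x side. The gap between the table and the I-beam is 360 mm.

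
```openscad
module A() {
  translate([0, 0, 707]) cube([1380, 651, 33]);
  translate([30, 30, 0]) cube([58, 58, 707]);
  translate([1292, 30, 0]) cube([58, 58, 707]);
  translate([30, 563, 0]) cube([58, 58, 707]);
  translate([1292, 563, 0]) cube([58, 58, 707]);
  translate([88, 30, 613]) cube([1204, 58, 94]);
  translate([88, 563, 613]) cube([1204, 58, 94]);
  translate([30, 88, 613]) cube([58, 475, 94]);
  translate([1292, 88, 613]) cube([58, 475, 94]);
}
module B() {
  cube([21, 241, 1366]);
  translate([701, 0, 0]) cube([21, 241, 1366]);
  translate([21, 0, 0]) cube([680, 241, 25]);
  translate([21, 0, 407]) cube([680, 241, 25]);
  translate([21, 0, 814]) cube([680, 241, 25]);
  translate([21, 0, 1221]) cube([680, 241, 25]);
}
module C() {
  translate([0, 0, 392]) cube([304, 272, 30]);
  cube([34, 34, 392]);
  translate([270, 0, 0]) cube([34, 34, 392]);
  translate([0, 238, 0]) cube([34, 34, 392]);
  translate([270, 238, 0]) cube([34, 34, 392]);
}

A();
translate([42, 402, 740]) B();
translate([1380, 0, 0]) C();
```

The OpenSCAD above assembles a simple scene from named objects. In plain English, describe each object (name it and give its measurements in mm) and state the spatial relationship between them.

A is a table: top 1380 mm (x) × 651 mm (y), 33 mm thick, upper face at z = 740 mm, on four 58×58 mm square legs, each inset 30 mm from the nearest pair of top edges, running from z = 0 to the bottom of the top. Four apron rails, 58 mm thick and 94 mm tall, run between adjacent legs with their top edges flush with the underside of the top and their outer faces flush with the legs' outer faces.

B is a bookshelf 722 mm wide overall, 241 mm deep and 1366 mm tall. The two sides are 21 mm thick vertical panels. 4 horizontal shelves of 25 mm thickness span between the inner faces of the sides; the lowest shelf sits on the floor and shelves are stacked with a clear vertical gap of 382 mm between each pair.

C is a four-legged stool. The seat is 304×272 mm, 30 mm thick, top at z = 422 mm. It stands on four square legs, each 34×34 mm in cross-section, from z = 0 to the seat underside, each flush with a corner of the seat.

The bookshelf is on top of the table. The stool is against the table's +x side, with their −y faces flush.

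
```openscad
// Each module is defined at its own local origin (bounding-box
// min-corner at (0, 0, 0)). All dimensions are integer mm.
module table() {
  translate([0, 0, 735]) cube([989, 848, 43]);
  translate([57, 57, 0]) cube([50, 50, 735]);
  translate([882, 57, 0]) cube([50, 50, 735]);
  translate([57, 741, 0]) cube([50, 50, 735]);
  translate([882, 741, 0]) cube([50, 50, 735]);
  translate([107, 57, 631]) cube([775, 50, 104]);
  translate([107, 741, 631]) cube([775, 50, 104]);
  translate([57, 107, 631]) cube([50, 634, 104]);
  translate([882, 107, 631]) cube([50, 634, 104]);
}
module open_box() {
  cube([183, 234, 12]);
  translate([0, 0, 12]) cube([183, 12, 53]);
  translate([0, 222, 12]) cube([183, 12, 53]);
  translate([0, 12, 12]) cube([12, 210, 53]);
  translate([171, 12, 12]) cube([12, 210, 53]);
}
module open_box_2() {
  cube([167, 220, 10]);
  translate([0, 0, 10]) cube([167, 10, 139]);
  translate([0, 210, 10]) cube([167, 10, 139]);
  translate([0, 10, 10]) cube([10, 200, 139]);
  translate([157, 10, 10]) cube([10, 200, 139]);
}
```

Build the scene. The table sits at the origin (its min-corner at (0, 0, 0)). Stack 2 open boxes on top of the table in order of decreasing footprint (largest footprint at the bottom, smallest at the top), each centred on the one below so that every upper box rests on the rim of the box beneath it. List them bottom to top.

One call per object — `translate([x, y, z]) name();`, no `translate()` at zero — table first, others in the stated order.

table();
translate([403, 307, 778]) open_box();
translate([411, 314, 843]) open_box_2();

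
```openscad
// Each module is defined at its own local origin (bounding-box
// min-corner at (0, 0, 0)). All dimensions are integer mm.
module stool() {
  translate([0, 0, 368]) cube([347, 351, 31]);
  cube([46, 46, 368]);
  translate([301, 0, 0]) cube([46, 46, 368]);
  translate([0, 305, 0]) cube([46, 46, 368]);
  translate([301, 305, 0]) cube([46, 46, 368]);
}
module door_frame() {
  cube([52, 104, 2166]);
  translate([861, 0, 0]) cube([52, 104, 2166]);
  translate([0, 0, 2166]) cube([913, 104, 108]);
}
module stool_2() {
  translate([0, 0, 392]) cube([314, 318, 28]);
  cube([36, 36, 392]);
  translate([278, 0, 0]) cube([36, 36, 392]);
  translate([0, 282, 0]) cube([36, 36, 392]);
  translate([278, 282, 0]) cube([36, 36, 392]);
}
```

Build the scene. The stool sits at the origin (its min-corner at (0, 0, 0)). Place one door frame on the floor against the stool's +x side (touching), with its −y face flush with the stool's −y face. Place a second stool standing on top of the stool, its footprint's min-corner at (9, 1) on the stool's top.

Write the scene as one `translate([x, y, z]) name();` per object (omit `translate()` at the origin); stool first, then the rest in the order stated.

stool();
translate([347, 0, 0]) door_frame();
translate([9, 1, 399]) stool_2();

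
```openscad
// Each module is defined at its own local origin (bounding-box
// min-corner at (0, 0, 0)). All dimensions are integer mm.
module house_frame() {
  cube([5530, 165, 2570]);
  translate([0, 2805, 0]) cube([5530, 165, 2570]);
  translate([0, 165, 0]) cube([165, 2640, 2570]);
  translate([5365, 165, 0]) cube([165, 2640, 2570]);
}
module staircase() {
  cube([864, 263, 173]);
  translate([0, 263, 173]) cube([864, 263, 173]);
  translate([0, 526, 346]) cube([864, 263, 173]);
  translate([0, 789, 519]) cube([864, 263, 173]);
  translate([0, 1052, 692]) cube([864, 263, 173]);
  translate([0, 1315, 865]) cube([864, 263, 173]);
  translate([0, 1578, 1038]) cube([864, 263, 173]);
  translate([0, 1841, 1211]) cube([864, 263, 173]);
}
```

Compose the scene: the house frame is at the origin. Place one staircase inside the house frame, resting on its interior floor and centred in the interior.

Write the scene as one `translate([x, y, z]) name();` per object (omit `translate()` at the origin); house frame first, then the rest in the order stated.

house_frame();
translate([2333, 433, 0]) staircase();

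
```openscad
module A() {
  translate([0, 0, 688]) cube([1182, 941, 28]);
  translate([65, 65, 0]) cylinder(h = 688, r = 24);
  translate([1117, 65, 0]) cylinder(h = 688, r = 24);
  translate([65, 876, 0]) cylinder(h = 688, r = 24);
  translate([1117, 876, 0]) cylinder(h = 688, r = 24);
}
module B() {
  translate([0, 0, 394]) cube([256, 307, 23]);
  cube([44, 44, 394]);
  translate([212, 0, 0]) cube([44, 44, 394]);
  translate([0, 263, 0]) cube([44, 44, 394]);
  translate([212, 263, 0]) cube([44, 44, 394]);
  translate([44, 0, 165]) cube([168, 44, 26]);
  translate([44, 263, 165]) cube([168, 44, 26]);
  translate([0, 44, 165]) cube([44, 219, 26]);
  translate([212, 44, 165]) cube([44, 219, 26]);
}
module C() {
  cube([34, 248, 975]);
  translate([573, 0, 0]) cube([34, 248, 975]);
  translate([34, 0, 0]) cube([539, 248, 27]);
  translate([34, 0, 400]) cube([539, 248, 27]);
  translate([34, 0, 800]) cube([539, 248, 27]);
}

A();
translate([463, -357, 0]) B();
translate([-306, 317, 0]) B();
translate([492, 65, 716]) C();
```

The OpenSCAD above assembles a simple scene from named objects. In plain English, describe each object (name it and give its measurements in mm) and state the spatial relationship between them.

A is a table with a 1182×941 mm rectangular top, 28 mm thick, top surface at z = 716 mm, supported by four round legs of 48 mm diameter, each leg's bounding box inset 41 mm from the nearest pair of top edges, running from the floor.

B is a four-legged stool. The seat is 256×307 mm, 23 mm thick, top at z = 417 mm. It stands on four square legs, each 44×44 mm in cross-section, from z = 0 to the seat underside, each flush with a corner of the seat. Four stretchers, 44 mm wide and 26 mm tall, connect adjacent legs with their undersides at z = 165 mm, each running between the inner faces of the legs it joins and aligned with the legs' outer faces on the other axis.

C is a bookshelf 607 mm wide overall, 248 mm deep and 975 mm tall. The two sides are 34 mm thick vertical panels. 3 horizontal shelves of 27 mm thickness span between the inner faces of the sides; the lowest shelf sits on the floor and shelves are stacked with a clear vertical gap of 373 mm between each pair.

Two stools sit around the table at the −y, −x sides. The bookshelf is on top of the table.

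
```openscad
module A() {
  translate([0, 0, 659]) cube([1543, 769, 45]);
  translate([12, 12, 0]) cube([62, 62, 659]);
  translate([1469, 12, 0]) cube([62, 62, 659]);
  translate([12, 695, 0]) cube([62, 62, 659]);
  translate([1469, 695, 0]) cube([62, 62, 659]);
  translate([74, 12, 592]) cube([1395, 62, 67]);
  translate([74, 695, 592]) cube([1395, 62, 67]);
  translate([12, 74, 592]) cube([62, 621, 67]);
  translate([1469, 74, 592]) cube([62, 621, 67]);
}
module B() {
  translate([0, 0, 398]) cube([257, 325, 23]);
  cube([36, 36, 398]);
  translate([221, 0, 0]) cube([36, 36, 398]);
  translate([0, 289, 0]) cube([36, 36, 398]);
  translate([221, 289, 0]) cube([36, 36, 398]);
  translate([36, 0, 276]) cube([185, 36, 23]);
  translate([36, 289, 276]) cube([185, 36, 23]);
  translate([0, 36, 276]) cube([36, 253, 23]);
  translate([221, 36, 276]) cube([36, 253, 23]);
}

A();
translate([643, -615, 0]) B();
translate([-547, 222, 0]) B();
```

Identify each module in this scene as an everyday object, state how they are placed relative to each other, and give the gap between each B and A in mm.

Each stool's nearest face is 290 mm from the table's bounding box.

A is a table. B is a stool. Two stools sit around the table at the −y, −x sides. The gap between each stool and the table is 290 mm.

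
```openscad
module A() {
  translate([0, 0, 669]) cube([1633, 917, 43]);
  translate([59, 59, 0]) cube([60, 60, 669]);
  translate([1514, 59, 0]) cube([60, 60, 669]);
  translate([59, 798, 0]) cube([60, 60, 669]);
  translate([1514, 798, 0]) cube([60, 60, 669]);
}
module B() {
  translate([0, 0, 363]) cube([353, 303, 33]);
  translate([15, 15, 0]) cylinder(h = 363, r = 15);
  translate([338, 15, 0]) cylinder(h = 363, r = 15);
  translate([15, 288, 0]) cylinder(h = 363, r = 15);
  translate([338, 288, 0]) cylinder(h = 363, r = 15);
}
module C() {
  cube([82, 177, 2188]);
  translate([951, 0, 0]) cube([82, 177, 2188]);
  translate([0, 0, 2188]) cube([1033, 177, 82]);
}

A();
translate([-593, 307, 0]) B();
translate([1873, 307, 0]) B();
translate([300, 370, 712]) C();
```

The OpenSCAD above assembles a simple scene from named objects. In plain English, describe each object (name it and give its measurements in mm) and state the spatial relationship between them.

A is a table: top 1633 mm (x) × 917 mm (y), 43 mm thick, upper face at z = 712 mm, on four 60×60 mm square legs, each inset 59 mm from the nearest pair of top edges, running from z = 0 to the bottom of the top.

B is a four-legged stool. The seat is a 353×303×33 mm slab whose top surface is at z = 396 mm; four round legs, each 30 mm in diameter, run from the floor (z = 0) to the underside of the seat, each leg's axis is inset half a diameter from the nearest pair of seat edges (so the leg's bounding box is flush with the corner).

C is a door frame. The clear opening is 869 mm wide and 2188 mm high. Two 82 mm wide jambs, 177 mm deep, stand either side of the opening from the floor to the top of the opening. A 82 mm thick head sits across the top of both jambs, spanning the full outside width of the frame.

Two stools sit around the table at the −x, +x sides. The door frame is on top of the table, centred.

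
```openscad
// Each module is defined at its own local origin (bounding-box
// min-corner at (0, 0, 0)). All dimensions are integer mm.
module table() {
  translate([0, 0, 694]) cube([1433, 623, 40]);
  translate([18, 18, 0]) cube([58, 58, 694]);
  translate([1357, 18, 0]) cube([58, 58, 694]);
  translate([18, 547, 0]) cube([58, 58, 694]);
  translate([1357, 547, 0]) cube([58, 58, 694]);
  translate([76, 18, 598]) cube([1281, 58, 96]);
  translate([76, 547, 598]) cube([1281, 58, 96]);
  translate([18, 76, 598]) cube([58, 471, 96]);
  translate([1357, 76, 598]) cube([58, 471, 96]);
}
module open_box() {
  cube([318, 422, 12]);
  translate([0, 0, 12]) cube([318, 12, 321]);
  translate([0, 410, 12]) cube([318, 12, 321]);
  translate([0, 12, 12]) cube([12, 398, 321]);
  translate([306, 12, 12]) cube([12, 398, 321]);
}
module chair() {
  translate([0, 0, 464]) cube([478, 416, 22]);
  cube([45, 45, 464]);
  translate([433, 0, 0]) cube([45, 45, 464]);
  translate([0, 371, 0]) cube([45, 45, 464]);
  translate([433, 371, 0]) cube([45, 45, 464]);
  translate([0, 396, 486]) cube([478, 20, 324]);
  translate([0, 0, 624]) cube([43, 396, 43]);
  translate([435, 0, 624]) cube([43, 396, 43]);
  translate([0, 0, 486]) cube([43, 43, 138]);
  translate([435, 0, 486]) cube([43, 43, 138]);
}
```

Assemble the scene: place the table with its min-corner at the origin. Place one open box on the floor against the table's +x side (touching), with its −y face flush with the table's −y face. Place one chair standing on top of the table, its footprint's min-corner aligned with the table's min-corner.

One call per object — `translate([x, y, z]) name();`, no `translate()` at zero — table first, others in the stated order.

table();
translate([1433, 0, 0]) open_box();
translate([0, 0, 734]) chair();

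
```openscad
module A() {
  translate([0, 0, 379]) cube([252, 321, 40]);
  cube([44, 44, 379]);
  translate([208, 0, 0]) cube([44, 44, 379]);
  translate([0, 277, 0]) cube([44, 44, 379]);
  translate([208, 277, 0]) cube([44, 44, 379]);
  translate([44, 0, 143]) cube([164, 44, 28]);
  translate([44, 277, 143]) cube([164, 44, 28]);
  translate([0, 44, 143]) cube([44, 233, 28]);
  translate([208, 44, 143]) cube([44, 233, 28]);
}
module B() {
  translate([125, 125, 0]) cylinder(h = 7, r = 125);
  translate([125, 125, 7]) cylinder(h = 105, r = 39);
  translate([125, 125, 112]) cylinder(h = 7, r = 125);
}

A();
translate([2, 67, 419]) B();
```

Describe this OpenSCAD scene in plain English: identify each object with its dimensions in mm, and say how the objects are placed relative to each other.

A is a four-legged stool. The seat is a 252×321×40 mm slab whose top surface is at z = 419 mm; four square legs, each 44×44 mm in cross-section, run from the floor (z = 0) to the underside of the seat, each flush with a corner of the seat. Four stretchers, 44 mm wide and 28 mm tall, connect adjacent legs with their undersides at z = 143 mm, each running between the inner faces of the legs it joins and aligned with the legs' outer faces on the other axis.

B is a spool: two coaxial disc flanges of radius 125 mm and thickness 7 mm, joined by a core cylinder of radius 39 mm and height 105 mm. The lower flange rests on z = 0 and the three cylinders share a vertical axis.

The spool is on top of the stool.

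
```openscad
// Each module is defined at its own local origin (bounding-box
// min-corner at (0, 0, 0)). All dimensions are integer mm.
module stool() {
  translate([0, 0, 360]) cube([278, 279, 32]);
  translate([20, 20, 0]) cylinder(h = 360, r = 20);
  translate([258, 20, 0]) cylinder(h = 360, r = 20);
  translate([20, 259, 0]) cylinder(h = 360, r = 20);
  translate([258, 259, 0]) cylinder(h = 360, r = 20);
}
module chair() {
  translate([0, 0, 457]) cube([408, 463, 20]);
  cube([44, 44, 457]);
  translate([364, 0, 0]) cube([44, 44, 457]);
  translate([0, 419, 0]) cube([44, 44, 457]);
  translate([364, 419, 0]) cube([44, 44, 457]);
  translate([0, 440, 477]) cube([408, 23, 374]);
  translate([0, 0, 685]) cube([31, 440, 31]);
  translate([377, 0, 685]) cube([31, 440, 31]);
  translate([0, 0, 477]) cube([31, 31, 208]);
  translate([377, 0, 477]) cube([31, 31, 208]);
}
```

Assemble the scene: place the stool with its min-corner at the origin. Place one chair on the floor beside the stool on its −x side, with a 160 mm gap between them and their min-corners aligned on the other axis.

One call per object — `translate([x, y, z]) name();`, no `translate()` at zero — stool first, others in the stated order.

stool();
translate([-568, 0, 0]) chair();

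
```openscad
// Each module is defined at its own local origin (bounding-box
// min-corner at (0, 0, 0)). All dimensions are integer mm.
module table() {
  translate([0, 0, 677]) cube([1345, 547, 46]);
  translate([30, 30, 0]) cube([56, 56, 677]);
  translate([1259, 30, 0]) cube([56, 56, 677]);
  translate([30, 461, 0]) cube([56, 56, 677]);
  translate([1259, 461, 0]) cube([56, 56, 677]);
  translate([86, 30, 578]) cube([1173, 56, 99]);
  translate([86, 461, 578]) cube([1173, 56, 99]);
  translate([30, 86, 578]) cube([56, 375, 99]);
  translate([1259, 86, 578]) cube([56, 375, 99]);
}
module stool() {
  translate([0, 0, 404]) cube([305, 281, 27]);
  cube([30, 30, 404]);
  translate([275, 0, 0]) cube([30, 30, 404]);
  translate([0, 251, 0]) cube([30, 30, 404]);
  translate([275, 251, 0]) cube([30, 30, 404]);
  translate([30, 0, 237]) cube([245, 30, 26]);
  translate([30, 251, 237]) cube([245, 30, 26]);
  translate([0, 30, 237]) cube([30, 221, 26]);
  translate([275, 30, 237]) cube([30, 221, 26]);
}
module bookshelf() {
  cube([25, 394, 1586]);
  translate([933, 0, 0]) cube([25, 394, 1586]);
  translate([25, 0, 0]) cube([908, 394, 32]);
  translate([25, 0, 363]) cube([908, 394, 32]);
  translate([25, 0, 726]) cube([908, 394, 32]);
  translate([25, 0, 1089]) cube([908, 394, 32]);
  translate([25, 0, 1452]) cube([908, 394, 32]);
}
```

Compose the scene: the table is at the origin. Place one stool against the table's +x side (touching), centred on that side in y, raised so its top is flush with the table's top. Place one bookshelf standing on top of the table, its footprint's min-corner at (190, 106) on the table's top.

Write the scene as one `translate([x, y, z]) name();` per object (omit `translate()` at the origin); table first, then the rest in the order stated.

table();
translate([1345, 133, 292]) stool();
translate([190, 106, 723]) bookshelf();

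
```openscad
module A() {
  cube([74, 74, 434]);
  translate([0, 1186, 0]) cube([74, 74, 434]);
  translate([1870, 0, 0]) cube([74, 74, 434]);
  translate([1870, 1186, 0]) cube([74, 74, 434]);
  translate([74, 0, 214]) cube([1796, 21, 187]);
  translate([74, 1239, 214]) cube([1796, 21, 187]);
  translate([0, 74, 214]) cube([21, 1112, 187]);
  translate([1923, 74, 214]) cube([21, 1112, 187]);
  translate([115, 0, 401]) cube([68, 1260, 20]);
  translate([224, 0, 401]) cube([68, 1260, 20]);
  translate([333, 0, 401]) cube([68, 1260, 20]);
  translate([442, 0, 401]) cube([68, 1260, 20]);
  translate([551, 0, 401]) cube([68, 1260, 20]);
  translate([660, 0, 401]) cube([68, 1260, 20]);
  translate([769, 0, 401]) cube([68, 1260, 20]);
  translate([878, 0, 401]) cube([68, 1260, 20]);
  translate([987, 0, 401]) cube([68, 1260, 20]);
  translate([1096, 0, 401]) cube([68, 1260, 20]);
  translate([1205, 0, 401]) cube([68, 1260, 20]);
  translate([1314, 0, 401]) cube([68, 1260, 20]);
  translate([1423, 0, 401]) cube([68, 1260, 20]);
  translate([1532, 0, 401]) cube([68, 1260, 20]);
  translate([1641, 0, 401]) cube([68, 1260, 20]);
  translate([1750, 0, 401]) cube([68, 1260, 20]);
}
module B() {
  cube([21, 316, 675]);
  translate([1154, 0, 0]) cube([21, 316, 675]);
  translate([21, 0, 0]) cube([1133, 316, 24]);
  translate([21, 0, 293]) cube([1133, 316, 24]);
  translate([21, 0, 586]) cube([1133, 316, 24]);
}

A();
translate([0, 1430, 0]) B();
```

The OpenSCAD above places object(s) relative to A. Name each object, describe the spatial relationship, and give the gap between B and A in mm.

A is a bed frame. B is a bookshelf. The bookshelf is on the floor beside the bed frame on its +y side. The gap between the bookshelf and the bed frame is 170 mm.

The bookshelf's nearest face is 170 mm from the bed frame's +y face.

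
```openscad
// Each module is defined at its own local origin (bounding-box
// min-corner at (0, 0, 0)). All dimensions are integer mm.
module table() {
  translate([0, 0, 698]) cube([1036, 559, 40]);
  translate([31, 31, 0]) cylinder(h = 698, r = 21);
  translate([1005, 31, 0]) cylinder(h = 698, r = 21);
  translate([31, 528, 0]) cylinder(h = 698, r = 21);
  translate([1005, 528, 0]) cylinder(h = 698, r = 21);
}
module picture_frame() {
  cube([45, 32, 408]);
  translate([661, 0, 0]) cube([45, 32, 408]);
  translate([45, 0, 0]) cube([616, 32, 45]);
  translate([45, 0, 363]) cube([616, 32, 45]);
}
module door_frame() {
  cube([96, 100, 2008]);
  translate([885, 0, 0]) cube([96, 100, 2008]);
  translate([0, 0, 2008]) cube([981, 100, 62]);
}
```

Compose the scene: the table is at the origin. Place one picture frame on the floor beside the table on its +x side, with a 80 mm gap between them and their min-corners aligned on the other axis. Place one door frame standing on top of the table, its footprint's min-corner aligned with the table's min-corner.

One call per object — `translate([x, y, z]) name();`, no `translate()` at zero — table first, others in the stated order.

table();
translate([1116, 0, 0]) picture_frame();
translate([0, 0, 738]) door_frame();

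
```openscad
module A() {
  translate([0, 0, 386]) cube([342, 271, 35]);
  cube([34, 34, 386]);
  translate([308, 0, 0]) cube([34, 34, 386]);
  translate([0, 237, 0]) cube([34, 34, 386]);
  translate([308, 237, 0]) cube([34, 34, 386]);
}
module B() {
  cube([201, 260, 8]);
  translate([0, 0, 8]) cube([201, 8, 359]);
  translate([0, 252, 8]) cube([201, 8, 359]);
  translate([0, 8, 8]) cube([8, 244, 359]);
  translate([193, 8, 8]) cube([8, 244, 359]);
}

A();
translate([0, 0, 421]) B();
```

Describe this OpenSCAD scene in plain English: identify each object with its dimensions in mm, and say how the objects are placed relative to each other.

A is a simple wooden stool: a rectangular seat 342 mm (x) by 271 mm (y), 35 mm thick, top face at z = 421 mm, on four square legs, each 34×34 mm in cross-section. The legs rest on z = 0, each flush with a corner of the seat.

B is an open storage box with external size 201×260×367 mm and wall thickness 8 mm (the base is also 8 mm thick). The base covers the whole footprint; the four walls stand on the base, with the y-facing walls full-width and the x-facing walls fitting between their inner faces.

The open box is on top of the stool.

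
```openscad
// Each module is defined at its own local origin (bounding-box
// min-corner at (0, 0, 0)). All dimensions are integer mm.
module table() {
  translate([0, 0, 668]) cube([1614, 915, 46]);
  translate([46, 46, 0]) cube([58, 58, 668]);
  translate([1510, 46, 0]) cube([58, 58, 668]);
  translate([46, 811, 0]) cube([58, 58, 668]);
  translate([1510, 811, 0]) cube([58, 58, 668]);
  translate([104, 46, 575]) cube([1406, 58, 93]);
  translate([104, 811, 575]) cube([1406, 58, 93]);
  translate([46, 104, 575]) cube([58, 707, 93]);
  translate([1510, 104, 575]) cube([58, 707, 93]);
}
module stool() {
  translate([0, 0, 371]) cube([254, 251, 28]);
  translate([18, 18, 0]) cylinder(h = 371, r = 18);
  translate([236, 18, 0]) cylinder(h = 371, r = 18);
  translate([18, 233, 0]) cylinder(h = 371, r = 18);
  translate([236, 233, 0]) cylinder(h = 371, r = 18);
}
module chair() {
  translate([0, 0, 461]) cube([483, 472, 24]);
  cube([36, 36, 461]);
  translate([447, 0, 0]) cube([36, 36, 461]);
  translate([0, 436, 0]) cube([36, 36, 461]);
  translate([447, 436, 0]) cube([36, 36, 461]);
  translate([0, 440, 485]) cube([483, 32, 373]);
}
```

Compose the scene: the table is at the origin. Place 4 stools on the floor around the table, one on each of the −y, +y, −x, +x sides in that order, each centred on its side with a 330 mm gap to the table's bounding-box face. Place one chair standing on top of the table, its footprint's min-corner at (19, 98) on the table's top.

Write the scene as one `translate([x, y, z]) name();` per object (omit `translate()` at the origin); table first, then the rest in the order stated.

table();
translate([680, -581, 0]) stool();
translate([680, 1245, 0]) stool();
translate([-584, 332, 0]) stool();
translate([1944, 332, 0]) stool();
translate([19, 98, 714]) chair();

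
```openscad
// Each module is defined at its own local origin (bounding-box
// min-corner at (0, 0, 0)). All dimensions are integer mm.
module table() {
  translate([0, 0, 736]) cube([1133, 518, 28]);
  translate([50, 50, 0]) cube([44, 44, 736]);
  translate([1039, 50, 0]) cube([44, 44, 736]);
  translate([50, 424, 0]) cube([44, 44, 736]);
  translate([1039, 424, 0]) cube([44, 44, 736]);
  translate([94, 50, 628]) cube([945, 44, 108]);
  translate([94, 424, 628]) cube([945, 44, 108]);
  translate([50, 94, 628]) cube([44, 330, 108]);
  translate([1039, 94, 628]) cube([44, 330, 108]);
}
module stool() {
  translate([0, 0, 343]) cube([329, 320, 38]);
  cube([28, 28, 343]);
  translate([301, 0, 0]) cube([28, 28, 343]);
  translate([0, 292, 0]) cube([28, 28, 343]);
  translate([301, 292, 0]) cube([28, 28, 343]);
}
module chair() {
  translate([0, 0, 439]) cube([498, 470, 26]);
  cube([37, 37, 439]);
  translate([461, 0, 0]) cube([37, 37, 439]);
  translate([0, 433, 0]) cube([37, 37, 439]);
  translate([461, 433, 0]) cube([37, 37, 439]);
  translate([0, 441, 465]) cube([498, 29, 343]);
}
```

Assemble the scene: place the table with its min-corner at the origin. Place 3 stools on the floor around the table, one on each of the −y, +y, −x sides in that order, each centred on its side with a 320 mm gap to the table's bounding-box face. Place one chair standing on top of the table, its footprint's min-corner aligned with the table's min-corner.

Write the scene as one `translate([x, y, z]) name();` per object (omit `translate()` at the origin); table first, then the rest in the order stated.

table();
translate([402, -640, 0]) stool();
translate([402, 838, 0]) stool();
translate([-649, 99, 0]) stool();
translate([0, 0, 764]) chair();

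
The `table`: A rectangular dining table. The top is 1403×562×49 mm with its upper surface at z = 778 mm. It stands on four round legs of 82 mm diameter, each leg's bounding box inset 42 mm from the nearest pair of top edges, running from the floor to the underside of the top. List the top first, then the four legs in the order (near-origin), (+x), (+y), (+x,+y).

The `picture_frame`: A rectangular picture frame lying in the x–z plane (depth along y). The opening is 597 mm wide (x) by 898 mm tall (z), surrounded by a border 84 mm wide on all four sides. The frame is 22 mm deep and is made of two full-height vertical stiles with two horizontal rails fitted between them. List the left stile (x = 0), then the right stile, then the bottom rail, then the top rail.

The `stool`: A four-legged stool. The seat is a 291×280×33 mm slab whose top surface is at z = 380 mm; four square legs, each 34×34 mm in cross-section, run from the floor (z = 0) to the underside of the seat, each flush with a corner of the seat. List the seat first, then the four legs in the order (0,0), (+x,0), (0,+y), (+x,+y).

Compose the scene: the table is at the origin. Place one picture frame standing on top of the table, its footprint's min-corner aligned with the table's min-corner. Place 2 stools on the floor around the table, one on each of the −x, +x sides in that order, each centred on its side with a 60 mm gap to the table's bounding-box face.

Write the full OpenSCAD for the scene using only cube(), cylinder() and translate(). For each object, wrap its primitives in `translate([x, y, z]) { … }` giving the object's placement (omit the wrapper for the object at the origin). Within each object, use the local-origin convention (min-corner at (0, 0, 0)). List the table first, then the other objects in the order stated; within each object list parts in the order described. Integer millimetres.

translate([0, 0, 729]) cube([1403, 562, 49]);
translate([83, 83, 0]) cylinder(h = 729, r = 41);
translate([1320, 83, 0]) cylinder(h = 729, r = 41);
translate([83, 479, 0]) cylinder(h = 729, r = 41);
translate([1320, 479, 0]) cylinder(h = 729, r = 41);
translate([0, 0, 778]) {
  cube([84, 22, 1066]);
  translate([681, 0, 0]) cube([84, 22, 1066]);
  translate([84, 0, 0]) cube([597, 22, 84]);
  translate([84, 0, 982]) cube([597, 22, 84]);
}
translate([-351, 141, 0]) {
  translate([0, 0, 347]) cube([291, 280, 33]);
  cube([34, 34, 347]);
  translate([257, 0, 0]) cube([34, 34, 347]);
  translate([0, 246, 0]) cube([34, 34, 347]);
  translate([257, 246, 0]) cube([34, 34, 347]);
}
translate([1463, 141, 0]) {
  translate([0, 0, 347]) cube([291, 280, 33]);
  cube([34, 34, 347]);
  translate([257, 0, 0]) cube([34, 34, 347]);
  translate([0, 246, 0]) cube([34, 34, 347]);
  translate([257, 246, 0]) cube([34, 34, 347]);
}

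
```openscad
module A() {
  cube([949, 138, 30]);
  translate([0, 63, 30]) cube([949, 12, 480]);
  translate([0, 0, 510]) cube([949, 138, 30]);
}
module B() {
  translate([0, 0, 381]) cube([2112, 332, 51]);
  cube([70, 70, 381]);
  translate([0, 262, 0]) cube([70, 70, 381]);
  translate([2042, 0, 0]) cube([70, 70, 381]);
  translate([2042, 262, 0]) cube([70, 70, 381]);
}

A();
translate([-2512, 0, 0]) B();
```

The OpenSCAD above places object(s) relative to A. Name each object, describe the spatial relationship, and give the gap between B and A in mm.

A is an I-beam. B is a bench. The bench is on the floor beside the I-beam on its −x side. The gap between the bench and the I-beam is 400 mm.

The bench's nearest face is 400 mm from the I-beam's −x face.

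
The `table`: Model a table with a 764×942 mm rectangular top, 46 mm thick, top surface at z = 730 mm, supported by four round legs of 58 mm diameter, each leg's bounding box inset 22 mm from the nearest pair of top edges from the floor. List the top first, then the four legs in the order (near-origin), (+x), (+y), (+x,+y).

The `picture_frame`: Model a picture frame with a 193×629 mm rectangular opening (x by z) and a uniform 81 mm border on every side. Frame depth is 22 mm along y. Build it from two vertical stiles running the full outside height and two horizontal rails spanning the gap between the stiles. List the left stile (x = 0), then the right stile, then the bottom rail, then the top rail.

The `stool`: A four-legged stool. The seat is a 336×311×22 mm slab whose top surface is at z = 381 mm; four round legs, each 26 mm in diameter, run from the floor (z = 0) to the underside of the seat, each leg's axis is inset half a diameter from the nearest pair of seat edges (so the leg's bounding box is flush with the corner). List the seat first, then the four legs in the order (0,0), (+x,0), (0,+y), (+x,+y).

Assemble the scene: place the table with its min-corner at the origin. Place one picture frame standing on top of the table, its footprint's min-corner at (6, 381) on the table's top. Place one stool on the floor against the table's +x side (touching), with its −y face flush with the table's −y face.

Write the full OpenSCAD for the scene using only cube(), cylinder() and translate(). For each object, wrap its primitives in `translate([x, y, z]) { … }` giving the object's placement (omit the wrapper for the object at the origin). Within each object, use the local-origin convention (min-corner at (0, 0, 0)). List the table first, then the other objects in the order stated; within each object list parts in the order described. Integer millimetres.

translate([0, 0, 684]) cube([764, 942, 46]);
translate([51, 51, 0]) cylinder(h = 684, r = 29);
translate([713, 51, 0]) cylinder(h = 684, r = 29);
translate([51, 891, 0]) cylinder(h = 684, r = 29);
translate([713, 891, 0]) cylinder(h = 684, r = 29);
translate([6, 381, 730]) {
  cube([81, 22, 791]);
  translate([274, 0, 0]) cube([81, 22, 791]);
  translate([81, 0, 0]) cube([193, 22, 81]);
  translate([81, 0, 710]) cube([193, 22, 81]);
}
translate([764, 0, 0]) {
  translate([0, 0, 359]) cube([336, 311, 22]);
  translate([13, 13, 0]) cylinder(h = 359, r = 13);
  translate([323, 13, 0]) cylinder(h = 359, r = 13);
  translate([13, 298, 0]) cylinder(h = 359, r = 13);
  translate([323, 298, 0]) cylinder(h = 359, r = 13);
}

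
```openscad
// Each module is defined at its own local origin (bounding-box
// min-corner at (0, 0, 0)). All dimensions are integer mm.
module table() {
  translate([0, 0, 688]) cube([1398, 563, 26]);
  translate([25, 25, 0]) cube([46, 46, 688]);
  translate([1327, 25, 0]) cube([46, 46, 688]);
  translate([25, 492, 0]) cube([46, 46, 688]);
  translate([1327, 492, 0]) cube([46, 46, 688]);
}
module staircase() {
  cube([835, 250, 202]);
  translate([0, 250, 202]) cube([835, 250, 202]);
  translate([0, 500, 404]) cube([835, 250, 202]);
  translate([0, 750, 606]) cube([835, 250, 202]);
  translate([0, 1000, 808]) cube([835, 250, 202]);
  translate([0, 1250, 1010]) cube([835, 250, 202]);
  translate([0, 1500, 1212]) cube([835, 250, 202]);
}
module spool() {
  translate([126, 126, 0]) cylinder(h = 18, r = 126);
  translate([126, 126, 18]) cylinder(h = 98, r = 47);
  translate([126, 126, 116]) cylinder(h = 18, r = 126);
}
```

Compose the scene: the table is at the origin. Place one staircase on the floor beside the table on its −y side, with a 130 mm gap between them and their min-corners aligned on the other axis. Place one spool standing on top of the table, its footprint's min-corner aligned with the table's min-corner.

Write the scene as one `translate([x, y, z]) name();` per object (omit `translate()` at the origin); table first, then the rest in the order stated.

table();
translate([0, -1880, 0]) staircase();
translate([0, 0, 714]) spool();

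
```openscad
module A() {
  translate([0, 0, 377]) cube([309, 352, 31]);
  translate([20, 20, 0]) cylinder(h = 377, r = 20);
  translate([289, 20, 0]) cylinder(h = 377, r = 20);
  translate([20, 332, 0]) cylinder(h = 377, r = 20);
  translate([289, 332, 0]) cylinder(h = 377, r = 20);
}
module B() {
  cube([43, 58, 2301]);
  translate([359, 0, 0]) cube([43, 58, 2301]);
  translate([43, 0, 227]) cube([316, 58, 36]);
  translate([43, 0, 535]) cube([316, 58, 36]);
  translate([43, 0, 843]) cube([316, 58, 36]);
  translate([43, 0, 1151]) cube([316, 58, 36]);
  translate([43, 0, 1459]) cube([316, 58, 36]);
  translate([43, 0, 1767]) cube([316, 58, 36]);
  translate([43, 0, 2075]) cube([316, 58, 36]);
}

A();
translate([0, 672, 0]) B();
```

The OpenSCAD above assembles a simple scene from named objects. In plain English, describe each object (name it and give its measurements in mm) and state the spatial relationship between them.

A is a simple wooden stool: a rectangular seat 309 mm (x) by 352 mm (y), 31 mm thick, top face at z = 408 mm, on four round legs, each 40 mm in diameter. The legs rest on z = 0, each leg's axis is inset half a diameter from the nearest pair of seat edges (so the leg's bounding box is flush with the corner).

B is a wooden ladder with two side rails of 43×58 mm section and 2301 mm height, set 402 mm apart overall. Between them run 7 rectangular rungs (58 mm deep, 36 mm thick), front faces flush with the rails' −y face. The bottom of the first rung is 227 mm above the floor and each subsequent rung is 308 mm higher than the one below.

The ladder is on the floor beside the stool on its +y side.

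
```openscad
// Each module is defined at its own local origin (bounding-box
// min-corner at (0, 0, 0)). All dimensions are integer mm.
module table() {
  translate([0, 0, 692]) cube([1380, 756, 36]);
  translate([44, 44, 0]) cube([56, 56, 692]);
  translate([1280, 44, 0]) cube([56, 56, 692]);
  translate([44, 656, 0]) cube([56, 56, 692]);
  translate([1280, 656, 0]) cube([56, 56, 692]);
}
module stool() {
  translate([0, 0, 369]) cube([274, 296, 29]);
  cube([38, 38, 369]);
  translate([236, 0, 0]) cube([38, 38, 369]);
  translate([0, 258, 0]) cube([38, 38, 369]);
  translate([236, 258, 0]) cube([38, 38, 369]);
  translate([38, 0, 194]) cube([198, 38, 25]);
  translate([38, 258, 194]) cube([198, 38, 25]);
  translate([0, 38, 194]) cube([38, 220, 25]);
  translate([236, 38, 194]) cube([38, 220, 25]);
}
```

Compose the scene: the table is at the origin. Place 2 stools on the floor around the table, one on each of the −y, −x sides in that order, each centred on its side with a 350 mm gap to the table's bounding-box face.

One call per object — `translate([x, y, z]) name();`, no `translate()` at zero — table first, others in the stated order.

table();
translate([553, -646, 0]) stool();
translate([-624, 230, 0]) stool();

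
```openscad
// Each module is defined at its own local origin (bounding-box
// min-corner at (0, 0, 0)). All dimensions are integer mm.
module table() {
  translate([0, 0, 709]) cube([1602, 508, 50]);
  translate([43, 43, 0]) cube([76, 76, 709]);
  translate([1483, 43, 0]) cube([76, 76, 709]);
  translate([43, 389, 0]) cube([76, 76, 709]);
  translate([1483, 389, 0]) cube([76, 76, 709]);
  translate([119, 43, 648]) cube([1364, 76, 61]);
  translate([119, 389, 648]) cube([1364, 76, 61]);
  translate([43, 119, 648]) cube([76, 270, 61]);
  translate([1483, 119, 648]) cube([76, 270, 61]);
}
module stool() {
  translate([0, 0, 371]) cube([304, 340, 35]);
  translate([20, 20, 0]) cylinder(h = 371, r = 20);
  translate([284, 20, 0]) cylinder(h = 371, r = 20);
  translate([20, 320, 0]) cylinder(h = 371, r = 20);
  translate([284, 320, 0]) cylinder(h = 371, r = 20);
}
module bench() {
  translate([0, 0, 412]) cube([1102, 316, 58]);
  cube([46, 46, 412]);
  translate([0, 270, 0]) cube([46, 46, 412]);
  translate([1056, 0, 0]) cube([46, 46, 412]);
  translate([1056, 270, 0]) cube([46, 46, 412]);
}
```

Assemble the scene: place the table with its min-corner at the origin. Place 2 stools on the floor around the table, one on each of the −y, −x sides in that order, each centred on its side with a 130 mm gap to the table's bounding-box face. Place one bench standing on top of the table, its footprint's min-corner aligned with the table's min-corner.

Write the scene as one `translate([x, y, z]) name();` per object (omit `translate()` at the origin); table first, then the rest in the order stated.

table();
translate([649, -470, 0]) stool();
translate([-434, 84, 0]) stool();
translate([0, 0, 759]) bench();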